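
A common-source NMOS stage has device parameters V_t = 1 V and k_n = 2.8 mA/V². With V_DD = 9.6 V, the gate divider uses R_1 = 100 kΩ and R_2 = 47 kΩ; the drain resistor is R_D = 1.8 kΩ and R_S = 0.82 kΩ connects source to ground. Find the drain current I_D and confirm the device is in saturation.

V_G = V_DD·R_2/(R_1+R_2) = 9.6×47/147 = 3.07 V.
Assume saturation: I_D = (k_n/2)(V_GS − V_t)² with V_GS = V_G − I_D·R_S = 3.07 − 0.82·I_D.
Substituting gives 0.941·I_D² − 5.75·I_D + 6 = 0, with roots I_D = 1.33 or 4.78 mA.
The root I_D = 4.78 mA gives V_GS = -0.847 V ≤ V_t, so take I_D = 1.33 mA.
Then V_GS = 1.98 V and V_DS = V_DD − I_D(R_D+R_S) = 9.6 − 1.33×2.62 = 6.11 V.
Saturation requires V_DS ≥ V_GS − V_t = 0.976 V; 6.11 ≥ 0.976 ✓.

I_D ≈ 1.3 mA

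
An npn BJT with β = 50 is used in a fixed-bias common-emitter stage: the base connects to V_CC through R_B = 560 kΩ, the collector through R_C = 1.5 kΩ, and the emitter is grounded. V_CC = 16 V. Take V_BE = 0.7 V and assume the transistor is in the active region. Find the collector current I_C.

I_C ≈ 1.4 mA

Base loop: V_CC = I_B·R_B + V_BE, so I_B = (16 − 0.7)/560 kΩ = 0.0273 mA.
In the active region I_C = β·I_B = 50 × 0.0273 = 1.37 mA.
Collector loop: V_CE = V_CC − I_C·R_C = 16 − 1.37×1.5 = 14 V.
Since V_CE = 14 V > V_CE(sat) ≈ 0.2 V, the transistor is in the active region as assumed.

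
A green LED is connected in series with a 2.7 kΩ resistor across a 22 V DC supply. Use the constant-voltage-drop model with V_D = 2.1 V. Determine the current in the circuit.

KVL around the loop: 22 = V_D + I·R = 2.1 + I × 2.7 kΩ.
So I = (22 − 2.1) / 2.7 kΩ = 19.9 / 2.7 = 7.37 mA.

I ≈ 7.4 mA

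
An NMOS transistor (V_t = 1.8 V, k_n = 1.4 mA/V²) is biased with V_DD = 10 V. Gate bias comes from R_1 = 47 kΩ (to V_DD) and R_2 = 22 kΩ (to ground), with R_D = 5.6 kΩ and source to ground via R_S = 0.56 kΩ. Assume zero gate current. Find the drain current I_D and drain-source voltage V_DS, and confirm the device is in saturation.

V_G = V_DD·R_2/(R_1+R_2) = 10×22/69 = 3.19 V.
Assume saturation: I_D = (k_n/2)(V_GS − V_t)² with V_GS = V_G − I_D·R_S = 3.19 − 0.56·I_D.
Substituting gives 0.22·I_D² − 2.09·I_D + 1.35 = 0, with roots I_D = 0.697 or 8.82 mA.
The root I_D = 8.82 mA gives V_GS = -1.75 V ≤ V_t, so take I_D = 0.697 mA.
Then V_GS = 2.8 V and V_DS = V_DD − I_D(R_D+R_S) = 10 − 0.697×6.16 = 5.71 V.
Saturation requires V_DS ≥ V_GS − V_t = 0.998 V; 5.71 ≥ 0.998 ✓.

I_D ≈ 0.7 mA, V_DS ≈ 5.7 V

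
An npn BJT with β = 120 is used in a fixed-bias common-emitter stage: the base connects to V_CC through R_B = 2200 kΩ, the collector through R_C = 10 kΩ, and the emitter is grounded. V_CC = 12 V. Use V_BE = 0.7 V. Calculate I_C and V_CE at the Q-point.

Base loop: V_CC = I_B·R_B + V_BE, so I_B = (12 − 0.7)/2200 kΩ = 0.00514 mA.
In the active region I_C = β·I_B = 120 × 0.00514 = 0.616 mA.
Collector loop: V_CE = V_CC − I_C·R_C = 12 − 0.616×10 = 5.84 V.
Since V_CE = 5.84 V > V_CE(sat) ≈ 0.2 V, the transistor is in the active region as assumed.

I_C ≈ 0.62 mA, V_CE ≈ 5.8 V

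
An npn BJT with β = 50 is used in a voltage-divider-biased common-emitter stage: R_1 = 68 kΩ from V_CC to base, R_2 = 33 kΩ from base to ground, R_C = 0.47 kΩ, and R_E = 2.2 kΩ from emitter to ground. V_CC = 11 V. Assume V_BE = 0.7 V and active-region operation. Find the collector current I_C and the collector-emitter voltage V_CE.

Thevenize the base divider: V_Th = V_CC·R_2/(R_1+R_2) = 11×33/101 = 3.59 V, R_Th = R_1‖R_2 = 22.2 kΩ.
Base-emitter loop: V_Th = I_B·R_Th + V_BE + (β+1)I_B·R_E, so I_B = (3.59 − 0.7) / (22.2 + 51×2.2) = 0.0215 mA.
I_C = β·I_B = 50×0.0215 = 1.08 mA, and I_E = (β+1)I_B = 1.1 mA.
V_CE = V_CC − I_C·R_C − I_E·R_E = 11 − 1.08×0.47 − 1.1×2.2 = 8.08 V.
V_CE = 8.08 V > 0.2 V confirms active-region operation.

I_C ≈ 1.1 mA, V_CE ≈ 8.1 V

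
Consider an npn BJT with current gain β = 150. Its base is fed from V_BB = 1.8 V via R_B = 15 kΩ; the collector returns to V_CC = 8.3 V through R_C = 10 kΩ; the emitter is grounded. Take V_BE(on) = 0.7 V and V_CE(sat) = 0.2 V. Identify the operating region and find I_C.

saturation; I_C ≈ 0.81 mA

Assume active: I_B = (1.8 − 0.7)/15 = 0.0733 mA, giving I_C = β·I_B = 11 mA.
But then V_CE = 8.3 − 11×10 = -102 V < V_CE(sat) = 0.2 V — impossible in the active region.
So the transistor is saturated. With V_CE = 0.2 V, I_C = (V_CC − 0.2)/R_C = 8.1/10 = 0.81 mA.
Check: β·I_B = 11 mA > I_C = 0.81 mA, confirming saturation.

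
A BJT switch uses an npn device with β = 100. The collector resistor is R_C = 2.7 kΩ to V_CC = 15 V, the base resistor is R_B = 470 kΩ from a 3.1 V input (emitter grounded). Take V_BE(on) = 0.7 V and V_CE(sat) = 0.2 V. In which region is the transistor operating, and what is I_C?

active; I_C ≈ 0.51 mA

Assume active. Base-emitter loop: I_B = (V_BB − V_BE)/R_B = (3.1 − 0.7)/470 = 0.00511 mA.
I_C = β·I_B = 100×0.00511 = 0.511 mA.
V_CE = V_CC − I_C·R_C = 15 − 0.511×2.7 = 13.6 V > V_CE(sat), so the active-region assumption holds.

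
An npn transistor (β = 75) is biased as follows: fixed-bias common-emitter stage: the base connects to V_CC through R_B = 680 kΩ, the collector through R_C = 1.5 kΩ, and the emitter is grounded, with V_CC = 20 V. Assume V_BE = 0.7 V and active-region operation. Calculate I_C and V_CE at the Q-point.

I_C ≈ 2.1 mA, V_CE ≈ 17 V

Base loop: V_CC = I_B·R_B + V_BE, so I_B = (20 − 0.7)/680 kΩ = 0.0284 mA.
In the active region I_C = β·I_B = 75 × 0.0284 = 2.13 mA.
Collector loop: V_CE = V_CC − I_C·R_C = 20 − 2.13×1.5 = 16.8 V.
Since V_CE = 16.8 V > V_CE(sat) ≈ 0.2 V, the transistor is in the active region as assumed.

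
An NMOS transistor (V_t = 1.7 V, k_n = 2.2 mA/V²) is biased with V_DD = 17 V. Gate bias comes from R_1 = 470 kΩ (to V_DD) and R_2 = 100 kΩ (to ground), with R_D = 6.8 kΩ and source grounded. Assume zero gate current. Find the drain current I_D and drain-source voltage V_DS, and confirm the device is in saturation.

I_D ≈ 1.8 mA, V_DS ≈ 4.7 V

V_G = V_DD·R_2/(R_1+R_2) = 17×100/570 = 2.98 V. With the source grounded, V_GS = V_G = 2.98 V.
Assume saturation: I_D = (k_n/2)(V_GS − V_t)² = (2.2/2)×(2.98 − 1.7)² = 1.1×1.28² = 1.81 mA.
V_DS = V_DD − I_D·R_D = 17 − 1.81×6.8 = 4.7 V.
Saturation requires V_DS ≥ V_GS − V_t = 1.28 V; 4.7 ≥ 1.28 ✓.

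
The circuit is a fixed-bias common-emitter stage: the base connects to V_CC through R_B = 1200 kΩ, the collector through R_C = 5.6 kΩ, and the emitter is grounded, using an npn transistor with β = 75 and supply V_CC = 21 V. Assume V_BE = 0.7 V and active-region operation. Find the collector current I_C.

Base loop: V_CC = I_B·R_B + V_BE, so I_B = (21 − 0.7)/1200 kΩ = 0.0169 mA.
In the active region I_C = β·I_B = 75 × 0.0169 = 1.27 mA.
Collector loop: V_CE = V_CC − I_C·R_C = 21 − 1.27×5.6 = 13.9 V.
Since V_CE = 13.9 V > V_CE(sat) ≈ 0.2 V, the transistor is in the active region as assumed.

I_C ≈ 1.3 mA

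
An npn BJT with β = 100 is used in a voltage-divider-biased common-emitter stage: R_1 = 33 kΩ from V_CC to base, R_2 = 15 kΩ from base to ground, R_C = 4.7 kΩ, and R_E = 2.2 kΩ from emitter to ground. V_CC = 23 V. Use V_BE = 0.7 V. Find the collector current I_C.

I_C ≈ 2.8 mA

Thevenize the base divider: V_Th = V_CC·R_2/(R_1+R_2) = 23×15/48 = 7.19 V, R_Th = R_1‖R_2 = 10.3 kΩ.
Base-emitter loop: V_Th = I_B·R_Th + V_BE + (β+1)I_B·R_E, so I_B = (7.19 − 0.7) / (10.3 + 101×2.2) = 0.0279 mA.
I_C = β·I_B = 100×0.0279 = 2.79 mA, and I_E = (β+1)I_B = 2.82 mA.
V_CE = V_CC − I_C·R_C − I_E·R_E = 23 − 2.79×4.7 − 2.82×2.2 = 3.69 V.
V_CE = 3.69 V > 0.2 V confirms active-region operation.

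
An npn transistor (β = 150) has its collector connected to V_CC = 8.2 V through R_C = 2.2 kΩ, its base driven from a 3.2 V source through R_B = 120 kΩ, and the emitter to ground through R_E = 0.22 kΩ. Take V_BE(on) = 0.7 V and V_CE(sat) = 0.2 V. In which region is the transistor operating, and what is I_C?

Assume active. Base-emitter loop: I_B = (V_BB − V_BE)/(R_B + (β+1)R_E) = (3.2 − 0.7)/(120 + 151×0.22) = 0.0163 mA.
I_C = β·I_B = 150×0.0163 = 2.45 mA.
V_CE = V_CC − I_C·R_C − I_E·R_E = 8.2 − 2.45×2.2 − 2.46×0.22 = 2.27 V > V_CE(sat), so the active-region assumption holds.

active; I_C ≈ 2.4 mA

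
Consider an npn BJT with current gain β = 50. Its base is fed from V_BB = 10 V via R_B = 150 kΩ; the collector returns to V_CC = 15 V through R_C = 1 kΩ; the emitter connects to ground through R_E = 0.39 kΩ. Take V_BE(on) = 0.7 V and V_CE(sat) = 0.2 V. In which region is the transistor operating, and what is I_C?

Assume active. Base-emitter loop: I_B = (V_BB − V_BE)/(R_B + (β+1)R_E) = (10 − 0.7)/(150 + 51×0.39) = 0.0547 mA.
I_C = β·I_B = 50×0.0547 = 2.74 mA.
V_CE = V_CC − I_C·R_C − I_E·R_E = 15 − 2.74×1 − 2.79×0.39 = 11.2 V > V_CE(sat), so the active-region assumption holds.

active; I_C ≈ 2.7 mA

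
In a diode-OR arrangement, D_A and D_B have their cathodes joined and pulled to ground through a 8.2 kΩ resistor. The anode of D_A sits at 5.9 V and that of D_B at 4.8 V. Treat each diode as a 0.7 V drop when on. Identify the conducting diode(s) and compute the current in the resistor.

Assume both conduct. Then node N would need to be at both 5.9−0.7 = 5.2 V and 4.8−0.7 = 4.1 V, which is impossible.
Assume only D_A conducts: V_N = 5.9 − 0.7 = 5.2 V, so I_R = 5.2/8.2 = 0.634 mA.
Check D_B: its anode-to-cathode voltage is 4.8 − 5.2 = -0.4 V < 0.7 V, so it is off. The assumption is consistent.

Only D_A conducts; I_R ≈ 0.63 mA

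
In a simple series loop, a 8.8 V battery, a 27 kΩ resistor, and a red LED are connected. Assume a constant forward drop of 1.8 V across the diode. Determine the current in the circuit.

I ≈ 0.26 mA

KVL around the loop: 8.8 = V_D + I·R = 1.8 + I × 27 kΩ.
So I = (8.8 − 1.8) / 27 kΩ = 7 / 27 = 0.259 mA.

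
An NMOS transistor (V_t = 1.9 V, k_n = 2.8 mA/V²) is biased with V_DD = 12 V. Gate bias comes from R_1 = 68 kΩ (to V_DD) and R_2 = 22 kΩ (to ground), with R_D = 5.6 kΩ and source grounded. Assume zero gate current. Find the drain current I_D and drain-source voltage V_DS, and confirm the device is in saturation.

I_D ≈ 1.5 mA, V_DS ≈ 3.6 V

V_G = V_DD·R_2/(R_1+R_2) = 12×22/90 = 2.93 V. With the source grounded, V_GS = V_G = 2.93 V.
Assume saturation: I_D = (k_n/2)(V_GS − V_t)² = (2.8/2)×(2.93 − 1.9)² = 1.4×1.03² = 1.49 mA.
V_DS = V_DD − I_D·R_D = 12 − 1.49×5.6 = 3.63 V.
Saturation requires V_DS ≥ V_GS − V_t = 1.03 V; 3.63 ≥ 1.03 ✓.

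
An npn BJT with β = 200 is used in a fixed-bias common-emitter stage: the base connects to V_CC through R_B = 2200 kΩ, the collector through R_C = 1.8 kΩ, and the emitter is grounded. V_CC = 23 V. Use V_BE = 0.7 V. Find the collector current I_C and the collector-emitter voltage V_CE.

I_C ≈ 2 mA, V_CE ≈ 19 V

Base loop: V_CC = I_B·R_B + V_BE, so I_B = (23 − 0.7)/2200 kΩ = 0.0101 mA.
In the active region I_C = β·I_B = 200 × 0.0101 = 2.03 mA.
Collector loop: V_CE = V_CC − I_C·R_C = 23 − 2.03×1.8 = 19.4 V.
Since V_CE = 19.4 V > V_CE(sat) ≈ 0.2 V, the transistor is in the active region as assumed.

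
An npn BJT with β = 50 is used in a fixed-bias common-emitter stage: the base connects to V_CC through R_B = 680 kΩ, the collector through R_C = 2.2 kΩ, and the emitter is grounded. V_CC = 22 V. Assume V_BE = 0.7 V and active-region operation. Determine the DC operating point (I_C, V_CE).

Base loop: V_CC = I_B·R_B + V_BE, so I_B = (22 − 0.7)/680 kΩ = 0.0313 mA.
In the active region I_C = β·I_B = 50 × 0.0313 = 1.57 mA.
Collector loop: V_CE = V_CC − I_C·R_C = 22 − 1.57×2.2 = 18.6 V.
Since V_CE = 18.6 V > V_CE(sat) ≈ 0.2 V, the transistor is in the active region as assumed.

I_C ≈ 1.6 mA, V_CE ≈ 19 V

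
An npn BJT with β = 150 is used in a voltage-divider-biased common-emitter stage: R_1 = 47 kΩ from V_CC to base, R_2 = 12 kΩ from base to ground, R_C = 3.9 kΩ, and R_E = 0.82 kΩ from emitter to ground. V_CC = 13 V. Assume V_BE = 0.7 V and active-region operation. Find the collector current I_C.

I_C ≈ 2.2 mA

Thevenize the base divider: V_Th = V_CC·R_2/(R_1+R_2) = 13×12/59 = 2.64 V, R_Th = R_1‖R_2 = 9.56 kΩ.
Base-emitter loop: V_Th = I_B·R_Th + V_BE + (β+1)I_B·R_E, so I_B = (2.64 − 0.7) / (9.56 + 151×0.82) = 0.0146 mA.
I_C = β·I_B = 150×0.0146 = 2.19 mA, and I_E = (β+1)I_B = 2.2 mA.
V_CE = V_CC − I_C·R_C − I_E·R_E = 13 − 2.19×3.9 − 2.2×0.82 = 2.67 V.
V_CE = 2.67 V > 0.2 V confirms active-region operation.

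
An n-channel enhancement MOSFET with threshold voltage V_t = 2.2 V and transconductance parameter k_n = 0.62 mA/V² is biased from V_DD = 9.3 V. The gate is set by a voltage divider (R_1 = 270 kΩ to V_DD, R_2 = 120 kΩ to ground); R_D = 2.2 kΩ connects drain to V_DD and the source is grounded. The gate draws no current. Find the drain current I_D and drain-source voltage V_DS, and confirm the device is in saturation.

I_D ≈ 0.14 mA, V_DS ≈ 9 V

V_G = V_DD·R_2/(R_1+R_2) = 9.3×120/390 = 2.86 V. With the source grounded, V_GS = V_G = 2.86 V.
Assume saturation: I_D = (k_n/2)(V_GS − V_t)² = (0.62/2)×(2.86 − 2.2)² = 0.31×0.662² = 0.136 mA.
V_DS = V_DD − I_D·R_D = 9.3 − 0.136×2.2 = 9 V.
Saturation requires V_DS ≥ V_GS − V_t = 0.662 V; 9 ≥ 0.662 ✓.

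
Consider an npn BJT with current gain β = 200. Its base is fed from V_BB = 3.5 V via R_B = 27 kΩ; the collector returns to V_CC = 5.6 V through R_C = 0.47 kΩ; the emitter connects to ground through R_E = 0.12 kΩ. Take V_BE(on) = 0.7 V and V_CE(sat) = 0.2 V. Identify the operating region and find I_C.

saturation; I_C ≈ 9.1 mA

Assume active: I_B = (3.5 − 0.7)/(27 + 201×0.12) = 0.0548 mA, I_C = β·I_B = 11 mA.
Then V_CE = 5.6 − 11×0.47 − 11×0.12 = -0.87 V < 0.2 V — the active assumption fails.
Re-solve with V_CE = 0.2 V. KCL at the emitter: V_E/R_E = (V_BB−0.7−V_E)/R_B + (V_CC−0.2−V_E)/R_C, giving V_E = 1.1 V.
I_C = (V_CC − 0.2 − V_E)/R_C = (5.4 − 1.1)/0.47 = 9.14 mA.
Check: I_B = (2.8 − 1.1)/27 = 0.0628 mA, and β·I_B = 12.6 mA > I_C, confirming saturation.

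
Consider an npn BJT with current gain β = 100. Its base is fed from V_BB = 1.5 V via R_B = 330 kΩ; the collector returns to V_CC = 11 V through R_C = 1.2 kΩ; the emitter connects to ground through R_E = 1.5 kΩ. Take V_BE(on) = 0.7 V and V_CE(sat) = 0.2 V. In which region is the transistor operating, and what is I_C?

active; I_C ≈ 0.17 mA

Assume active. Base-emitter loop: I_B = (V_BB − V_BE)/(R_B + (β+1)R_E) = (1.5 − 0.7)/(330 + 101×1.5) = 0.00166 mA.
I_C = β·I_B = 100×0.00166 = 0.166 mA.
V_CE = V_CC − I_C·R_C − I_E·R_E = 11 − 0.166×1.2 − 0.168×1.5 = 10.5 V > V_CE(sat), so the active-region assumption holds.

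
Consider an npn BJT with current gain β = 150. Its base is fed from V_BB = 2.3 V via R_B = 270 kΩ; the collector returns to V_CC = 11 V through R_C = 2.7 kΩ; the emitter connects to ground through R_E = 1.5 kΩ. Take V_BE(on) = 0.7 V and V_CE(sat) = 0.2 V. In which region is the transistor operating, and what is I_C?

Assume active. Base-emitter loop: I_B = (V_BB − V_BE)/(R_B + (β+1)R_E) = (2.3 − 0.7)/(270 + 151×1.5) = 0.00322 mA.
I_C = β·I_B = 150×0.00322 = 0.483 mA.
V_CE = V_CC − I_C·R_C − I_E·R_E = 11 − 0.483×2.7 − 0.487×1.5 = 8.96 V > V_CE(sat), so the active-region assumption holds.

active; I_C ≈ 0.48 mA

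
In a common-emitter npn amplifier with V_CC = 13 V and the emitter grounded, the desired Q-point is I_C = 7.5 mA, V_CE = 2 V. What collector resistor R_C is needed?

Collector loop: V_CC = I_C·R_C + V_CE.
R_C = (V_CC − V_CE)/I_C = (13 − 2)/7.5 = 1.47 kΩ.

R_C ≈ 1.5 kΩ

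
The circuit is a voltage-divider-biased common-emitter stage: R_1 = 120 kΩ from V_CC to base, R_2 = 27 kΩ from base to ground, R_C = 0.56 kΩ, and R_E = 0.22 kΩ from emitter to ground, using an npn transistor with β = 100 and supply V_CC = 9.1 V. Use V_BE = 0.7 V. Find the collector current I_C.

I_C ≈ 2.2 mA

Thevenize the base divider: V_Th = V_CC·R_2/(R_1+R_2) = 9.1×27/147 = 1.67 V, R_Th = R_1‖R_2 = 22 kΩ.
Base-emitter loop: V_Th = I_B·R_Th + V_BE + (β+1)I_B·R_E, so I_B = (1.67 − 0.7) / (22 + 101×0.22) = 0.0219 mA.
I_C = β·I_B = 100×0.0219 = 2.19 mA, and I_E = (β+1)I_B = 2.22 mA.
V_CE = V_CC − I_C·R_C − I_E·R_E = 9.1 − 2.19×0.56 − 2.22×0.22 = 7.38 V.
V_CE = 7.38 V > 0.2 V confirms active-region operation.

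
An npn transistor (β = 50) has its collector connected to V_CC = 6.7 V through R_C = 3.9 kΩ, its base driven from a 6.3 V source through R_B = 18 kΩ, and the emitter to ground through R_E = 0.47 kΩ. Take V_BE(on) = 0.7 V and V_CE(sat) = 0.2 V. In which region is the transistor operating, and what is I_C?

saturation; I_C ≈ 1.5 mA

Assume active: I_B = (6.3 − 0.7)/(18 + 51×0.47) = 0.133 mA, I_C = β·I_B = 6.67 mA.
Then V_CE = 6.7 − 6.67×3.9 − 6.8×0.47 = -22.5 V < 0.2 V — the active assumption fails.
Re-solve with V_CE = 0.2 V. KCL at the emitter: V_E/R_E = (V_BB−0.7−V_E)/R_B + (V_CC−0.2−V_E)/R_C, giving V_E = 0.811 V.
I_C = (V_CC − 0.2 − V_E)/R_C = (6.5 − 0.811)/3.9 = 1.46 mA.
Check: I_B = (5.6 − 0.811)/18 = 0.266 mA, and β·I_B = 13.3 mA > I_C, confirming saturation.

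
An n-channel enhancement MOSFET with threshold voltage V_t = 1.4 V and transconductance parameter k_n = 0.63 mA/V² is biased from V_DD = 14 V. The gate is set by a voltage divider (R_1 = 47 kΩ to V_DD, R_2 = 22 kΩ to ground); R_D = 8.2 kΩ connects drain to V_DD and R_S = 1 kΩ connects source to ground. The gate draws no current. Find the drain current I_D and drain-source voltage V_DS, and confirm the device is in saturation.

V_G = V_DD·R_2/(R_1+R_2) = 14×22/69 = 4.46 V.
Assume saturation: I_D = (k_n/2)(V_GS − V_t)² with V_GS = V_G − I_D·R_S = 4.46 − 1·I_D.
Substituting gives 0.315·I_D² − 2.93·I_D + 2.96 = 0, with roots I_D = 1.15 or 8.15 mA.
The root I_D = 8.15 mA gives V_GS = -3.69 V ≤ V_t, so take I_D = 1.15 mA.
Then V_GS = 3.31 V and V_DS = V_DD − I_D(R_D+R_S) = 14 − 1.15×9.2 = 3.4 V.
Saturation requires V_DS ≥ V_GS − V_t = 1.91 V; 3.4 ≥ 1.91 ✓.

I_D ≈ 1.2 mA, V_DS ≈ 3.4 V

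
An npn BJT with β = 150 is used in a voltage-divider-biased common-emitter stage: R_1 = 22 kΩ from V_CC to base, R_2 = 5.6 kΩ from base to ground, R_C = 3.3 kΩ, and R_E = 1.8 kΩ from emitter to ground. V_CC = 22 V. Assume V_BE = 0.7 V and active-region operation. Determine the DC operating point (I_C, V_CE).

Thevenize the base divider: V_Th = V_CC·R_2/(R_1+R_2) = 22×5.6/27.6 = 4.46 V, R_Th = R_1‖R_2 = 4.46 kΩ.
Base-emitter loop: V_Th = I_B·R_Th + V_BE + (β+1)I_B·R_E, so I_B = (4.46 − 0.7) / (4.46 + 151×1.8) = 0.0136 mA.
I_C = β·I_B = 150×0.0136 = 2.04 mA, and I_E = (β+1)I_B = 2.06 mA.
V_CE = V_CC − I_C·R_C − I_E·R_E = 22 − 2.04×3.3 − 2.06×1.8 = 11.6 V.
V_CE = 11.6 V > 0.2 V confirms active-region operation.

I_C ≈ 2 mA, V_CE ≈ 12 V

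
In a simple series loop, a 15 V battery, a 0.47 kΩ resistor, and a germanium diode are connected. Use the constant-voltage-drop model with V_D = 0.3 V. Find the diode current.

I ≈ 31 mA

KVL around the loop: 15 = V_D + I·R = 0.3 + I × 0.47 kΩ.
So I = (15 − 0.3) / 0.47 kΩ = 14.7 / 0.47 = 31.3 mA.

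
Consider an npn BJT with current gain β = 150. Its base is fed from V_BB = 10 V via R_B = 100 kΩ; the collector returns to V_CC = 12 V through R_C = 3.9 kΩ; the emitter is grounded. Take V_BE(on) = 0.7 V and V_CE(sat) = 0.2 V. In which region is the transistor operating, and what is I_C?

saturation; I_C ≈ 3 mA

Assume active: I_B = (10 − 0.7)/100 = 0.093 mA, giving I_C = β·I_B = 14 mA.
But then V_CE = 12 − 14×3.9 = -42.4 V < V_CE(sat) = 0.2 V — impossible in the active region.
So the transistor is saturated. With V_CE = 0.2 V, I_C = (V_CC − 0.2)/R_C = 11.8/3.9 = 3.03 mA.
Check: β·I_B = 14 mA > I_C = 3.03 mA, confirming saturation.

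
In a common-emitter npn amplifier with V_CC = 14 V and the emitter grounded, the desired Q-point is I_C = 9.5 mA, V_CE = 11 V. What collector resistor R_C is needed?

R_C ≈ 0.32 kΩ

Collector loop: V_CC = I_C·R_C + V_CE.
R_C = (V_CC − V_CE)/I_C = (14 − 11)/9.5 = 0.316 kΩ.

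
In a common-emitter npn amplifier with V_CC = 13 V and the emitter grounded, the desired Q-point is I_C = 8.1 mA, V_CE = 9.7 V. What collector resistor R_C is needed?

Collector loop: V_CC = I_C·R_C + V_CE.
R_C = (V_CC − V_CE)/I_C = (13 − 9.7)/8.1 = 0.407 kΩ.

R_C ≈ 0.41 kΩ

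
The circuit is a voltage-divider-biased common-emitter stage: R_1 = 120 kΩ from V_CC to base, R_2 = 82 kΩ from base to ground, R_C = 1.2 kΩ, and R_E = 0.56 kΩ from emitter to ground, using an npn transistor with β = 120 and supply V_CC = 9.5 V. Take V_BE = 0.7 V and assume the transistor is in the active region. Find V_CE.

Thevenize the base divider: V_Th = V_CC·R_2/(R_1+R_2) = 9.5×82/202 = 3.86 V, R_Th = R_1‖R_2 = 48.7 kΩ.
Base-emitter loop: V_Th = I_B·R_Th + V_BE + (β+1)I_B·R_E, so I_B = (3.86 − 0.7) / (48.7 + 121×0.56) = 0.0271 mA.
I_C = β·I_B = 120×0.0271 = 3.25 mA, and I_E = (β+1)I_B = 3.28 mA.
V_CE = V_CC − I_C·R_C − I_E·R_E = 9.5 − 3.25×1.2 − 3.28×0.56 = 3.76 V.
V_CE = 3.76 V > 0.2 V confirms active-region operation.

V_CE ≈ 3.8 V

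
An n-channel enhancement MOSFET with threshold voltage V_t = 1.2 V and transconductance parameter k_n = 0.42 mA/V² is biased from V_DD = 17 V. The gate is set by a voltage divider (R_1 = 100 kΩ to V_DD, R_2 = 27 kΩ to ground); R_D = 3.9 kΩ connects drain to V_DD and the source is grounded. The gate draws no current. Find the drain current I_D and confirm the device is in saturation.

V_G = V_DD·R_2/(R_1+R_2) = 17×27/127 = 3.61 V. With the source grounded, V_GS = V_G = 3.61 V.
Assume saturation: I_D = (k_n/2)(V_GS − V_t)² = (0.42/2)×(3.61 − 1.2)² = 0.21×2.41² = 1.22 mA.
V_DS = V_DD − I_D·R_D = 17 − 1.22×3.9 = 12.2 V.
Saturation requires V_DS ≥ V_GS − V_t = 2.41 V; 12.2 ≥ 2.41 ✓.

I_D ≈ 1.2 mA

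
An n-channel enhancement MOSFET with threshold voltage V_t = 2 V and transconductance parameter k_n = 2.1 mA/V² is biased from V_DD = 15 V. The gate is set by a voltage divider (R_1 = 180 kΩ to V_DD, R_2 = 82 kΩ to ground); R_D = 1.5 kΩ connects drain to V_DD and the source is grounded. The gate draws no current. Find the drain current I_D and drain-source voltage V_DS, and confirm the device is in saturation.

V_G = V_DD·R_2/(R_1+R_2) = 15×82/262 = 4.69 V. With the source grounded, V_GS = V_G = 4.69 V.
Assume saturation: I_D = (k_n/2)(V_GS − V_t)² = (2.1/2)×(4.69 − 2)² = 1.05×2.69² = 7.62 mA.
V_DS = V_DD − I_D·R_D = 15 − 7.62×1.5 = 3.56 V.
Saturation requires V_DS ≥ V_GS − V_t = 2.69 V; 3.56 ≥ 2.69 ✓.

I_D ≈ 7.6 mA, V_DS ≈ 3.6 V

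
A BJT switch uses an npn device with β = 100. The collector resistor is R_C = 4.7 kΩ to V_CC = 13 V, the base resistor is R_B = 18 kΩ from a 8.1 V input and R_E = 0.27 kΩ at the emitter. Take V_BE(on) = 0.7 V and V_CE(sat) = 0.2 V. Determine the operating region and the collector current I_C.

Assume active: I_B = (8.1 − 0.7)/(18 + 101×0.27) = 0.163 mA, I_C = β·I_B = 16.3 mA.
Then V_CE = 13 − 16.3×4.7 − 16.5×0.27 = -68.3 V < 0.2 V — the active assumption fails.
Re-solve with V_CE = 0.2 V. KCL at the emitter: V_E/R_E = (V_BB−0.7−V_E)/R_B + (V_CC−0.2−V_E)/R_C, giving V_E = 0.789 V.
I_C = (V_CC − 0.2 − V_E)/R_C = (12.8 − 0.789)/4.7 = 2.56 mA.
Check: I_B = (7.4 − 0.789)/18 = 0.367 mA, and β·I_B = 36.7 mA > I_C, confirming saturation.

saturation; I_C ≈ 2.6 mA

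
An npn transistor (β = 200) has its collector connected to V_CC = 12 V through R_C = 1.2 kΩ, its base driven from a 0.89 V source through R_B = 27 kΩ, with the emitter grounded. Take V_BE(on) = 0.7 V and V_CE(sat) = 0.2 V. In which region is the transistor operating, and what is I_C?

Assume active. Base-emitter loop: I_B = (V_BB − V_BE)/R_B = (0.89 − 0.7)/27 = 0.00704 mA.
I_C = β·I_B = 200×0.00704 = 1.41 mA.
V_CE = V_CC − I_C·R_C = 12 − 1.41×1.2 = 10.3 V > V_CE(sat), so the active-region assumption holds.

active; I_C ≈ 1.4 mA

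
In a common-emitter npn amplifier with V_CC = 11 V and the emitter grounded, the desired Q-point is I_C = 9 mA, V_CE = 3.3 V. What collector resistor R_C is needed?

R_C ≈ 0.86 kΩ

Collector loop: V_CC = I_C·R_C + V_CE.
R_C = (V_CC − V_CE)/I_C = (11 − 3.3)/9 = 0.856 kΩ.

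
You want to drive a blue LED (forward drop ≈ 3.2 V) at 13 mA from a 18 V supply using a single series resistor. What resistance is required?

R ≈ 1.1 kΩ

The resistor drops V_S − V_D = 18 − 3.2 = 14.8 V at 13 mA.
R = 14.8 V / 13 mA = 1.14 kΩ.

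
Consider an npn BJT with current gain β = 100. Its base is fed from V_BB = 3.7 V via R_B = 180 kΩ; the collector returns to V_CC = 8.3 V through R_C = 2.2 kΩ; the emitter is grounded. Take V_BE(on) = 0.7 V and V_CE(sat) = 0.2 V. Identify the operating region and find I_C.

active; I_C ≈ 1.7 mA

Assume active. Base-emitter loop: I_B = (V_BB − V_BE)/R_B = (3.7 − 0.7)/180 = 0.0167 mA.
I_C = β·I_B = 100×0.0167 = 1.67 mA.
V_CE = V_CC − I_C·R_C = 8.3 − 1.67×2.2 = 4.63 V > V_CE(sat), so the active-region assumption holds.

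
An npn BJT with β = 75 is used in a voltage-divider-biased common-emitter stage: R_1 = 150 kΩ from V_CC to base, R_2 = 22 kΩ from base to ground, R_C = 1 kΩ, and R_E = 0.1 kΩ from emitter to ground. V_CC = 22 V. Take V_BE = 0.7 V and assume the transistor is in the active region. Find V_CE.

V_CE ≈ 15 V

Thevenize the base divider: V_Th = V_CC·R_2/(R_1+R_2) = 22×22/172 = 2.81 V, R_Th = R_1‖R_2 = 19.2 kΩ.
Base-emitter loop: V_Th = I_B·R_Th + V_BE + (β+1)I_B·R_E, so I_B = (2.81 − 0.7) / (19.2 + 76×0.1) = 0.0789 mA.
I_C = β·I_B = 75×0.0789 = 5.92 mA, and I_E = (β+1)I_B = 6 mA.
V_CE = V_CC − I_C·R_C − I_E·R_E = 22 − 5.92×1 − 6×0.1 = 15.5 V.
V_CE = 15.5 V > 0.2 V confirms active-region operation.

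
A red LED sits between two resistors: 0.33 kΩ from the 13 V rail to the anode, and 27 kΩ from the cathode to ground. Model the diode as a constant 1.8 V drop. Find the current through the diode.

The two resistors are in series with the diode, so KVL gives 13 = I·0.33 + 1.8 + I·27.
I = (13 − 1.8) / (0.33 + 27) kΩ = 11.2 / 27.3 = 0.41 mA.

I ≈ 0.41 mA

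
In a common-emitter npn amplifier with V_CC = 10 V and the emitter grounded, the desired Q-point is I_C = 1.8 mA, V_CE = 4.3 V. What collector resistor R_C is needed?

Collector loop: V_CC = I_C·R_C + V_CE.
R_C = (V_CC − V_CE)/I_C = (10 − 4.3)/1.8 = 3.17 kΩ.

R_C ≈ 3.2 kΩ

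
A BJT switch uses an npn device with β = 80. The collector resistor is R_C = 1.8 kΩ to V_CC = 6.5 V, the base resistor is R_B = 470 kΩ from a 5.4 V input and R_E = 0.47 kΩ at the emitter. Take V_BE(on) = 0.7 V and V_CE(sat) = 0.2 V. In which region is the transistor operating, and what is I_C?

Assume active. Base-emitter loop: I_B = (V_BB − V_BE)/(R_B + (β+1)R_E) = (5.4 − 0.7)/(470 + 81×0.47) = 0.00925 mA.
I_C = β·I_B = 80×0.00925 = 0.74 mA.
V_CE = V_CC − I_C·R_C − I_E·R_E = 6.5 − 0.74×1.8 − 0.749×0.47 = 4.82 V > V_CE(sat), so the active-region assumption holds.

active; I_C ≈ 0.74 mA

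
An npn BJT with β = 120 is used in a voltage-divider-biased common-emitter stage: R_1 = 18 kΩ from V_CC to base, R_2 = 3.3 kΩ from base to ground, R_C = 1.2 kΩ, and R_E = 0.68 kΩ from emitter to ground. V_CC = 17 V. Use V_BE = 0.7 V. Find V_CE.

V_CE ≈ 12 V

Thevenize the base divider: V_Th = V_CC·R_2/(R_1+R_2) = 17×3.3/21.3 = 2.63 V, R_Th = R_1‖R_2 = 2.79 kΩ.
Base-emitter loop: V_Th = I_B·R_Th + V_BE + (β+1)I_B·R_E, so I_B = (2.63 − 0.7) / (2.79 + 121×0.68) = 0.0227 mA.
I_C = β·I_B = 120×0.0227 = 2.73 mA, and I_E = (β+1)I_B = 2.75 mA.
V_CE = V_CC − I_C·R_C − I_E·R_E = 17 − 2.73×1.2 − 2.75×0.68 = 11.9 V.
V_CE = 11.9 V > 0.2 V confirms active-region operation.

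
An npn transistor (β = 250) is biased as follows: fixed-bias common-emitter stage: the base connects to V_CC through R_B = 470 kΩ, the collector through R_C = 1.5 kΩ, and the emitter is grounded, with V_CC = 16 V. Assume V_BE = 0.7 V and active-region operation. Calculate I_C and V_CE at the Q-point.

Base loop: V_CC = I_B·R_B + V_BE, so I_B = (16 − 0.7)/470 kΩ = 0.0326 mA.
In the active region I_C = β·I_B = 250 × 0.0326 = 8.14 mA.
Collector loop: V_CE = V_CC − I_C·R_C = 16 − 8.14×1.5 = 3.79 V.
Since V_CE = 3.79 V > V_CE(sat) ≈ 0.2 V, the transistor is in the active region as assumed.

I_C ≈ 8.1 mA, V_CE ≈ 3.8 V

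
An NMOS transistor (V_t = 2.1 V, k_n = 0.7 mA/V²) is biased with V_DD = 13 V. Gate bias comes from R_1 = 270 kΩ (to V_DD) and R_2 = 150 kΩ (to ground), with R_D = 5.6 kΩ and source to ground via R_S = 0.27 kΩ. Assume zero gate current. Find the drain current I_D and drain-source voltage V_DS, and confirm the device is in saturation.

V_G = V_DD·R_2/(R_1+R_2) = 13×150/420 = 4.64 V.
Assume saturation: I_D = (k_n/2)(V_GS − V_t)² with V_GS = V_G − I_D·R_S = 4.64 − 0.27·I_D.
Substituting gives 0.0255·I_D² − 1.48·I_D + 2.26 = 0, with roots I_D = 1.57 or 56.5 mA.
The root I_D = 56.5 mA gives V_GS = -10.6 V ≤ V_t, so take I_D = 1.57 mA.
Then V_GS = 4.22 V and V_DS = V_DD − I_D(R_D+R_S) = 13 − 1.57×5.87 = 3.78 V.
Saturation requires V_DS ≥ V_GS − V_t = 2.12 V; 3.78 ≥ 2.12 ✓.

I_D ≈ 1.6 mA, V_DS ≈ 3.8 V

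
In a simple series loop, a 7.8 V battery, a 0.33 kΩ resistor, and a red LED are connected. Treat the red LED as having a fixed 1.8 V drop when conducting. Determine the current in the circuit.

I ≈ 18 mA

KVL around the loop: 7.8 = V_D + I·R = 1.8 + I × 0.33 kΩ.
So I = (7.8 − 1.8) / 0.33 kΩ = 6 / 0.33 = 18.2 mA.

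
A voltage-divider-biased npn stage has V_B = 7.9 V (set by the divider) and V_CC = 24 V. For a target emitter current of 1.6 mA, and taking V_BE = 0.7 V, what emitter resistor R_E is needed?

R_E ≈ 4.5 kΩ

V_E = V_B − V_BE = 7.9 − 0.7 = 7.2 V.
R_E = V_E / I_E = 7.2 / 1.6 = 4.5 kΩ.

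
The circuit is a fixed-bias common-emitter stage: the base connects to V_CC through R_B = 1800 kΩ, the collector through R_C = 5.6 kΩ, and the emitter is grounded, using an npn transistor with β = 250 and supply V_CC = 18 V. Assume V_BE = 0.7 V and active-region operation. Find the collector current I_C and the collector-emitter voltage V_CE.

I_C ≈ 2.4 mA, V_CE ≈ 4.5 V

Base loop: V_CC = I_B·R_B + V_BE, so I_B = (18 − 0.7)/1800 kΩ = 0.00961 mA.
In the active region I_C = β·I_B = 250 × 0.00961 = 2.4 mA.
Collector loop: V_CE = V_CC − I_C·R_C = 18 − 2.4×5.6 = 4.54 V.
Since V_CE = 4.54 V > V_CE(sat) ≈ 0.2 V, the transistor is in the active region as assumed.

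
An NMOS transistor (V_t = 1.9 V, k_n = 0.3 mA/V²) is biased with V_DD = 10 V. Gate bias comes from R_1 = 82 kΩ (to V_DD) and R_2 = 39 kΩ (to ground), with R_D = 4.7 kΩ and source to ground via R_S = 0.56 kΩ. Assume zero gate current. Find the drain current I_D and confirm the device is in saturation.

V_G = V_DD·R_2/(R_1+R_2) = 10×39/121 = 3.22 V.
Assume saturation: I_D = (k_n/2)(V_GS − V_t)² with V_GS = V_G − I_D·R_S = 3.22 − 0.56·I_D.
Substituting gives 0.047·I_D² − 1.22·I_D + 0.263 = 0, with roots I_D = 0.217 or 25.8 mA.
The root I_D = 25.8 mA gives V_GS = -11.2 V ≤ V_t, so take I_D = 0.217 mA.
Then V_GS = 3.1 V and V_DS = V_DD − I_D(R_D+R_S) = 10 − 0.217×5.26 = 8.86 V.
Saturation requires V_DS ≥ V_GS − V_t = 1.2 V; 8.86 ≥ 1.2 ✓.

I_D ≈ 0.22 mA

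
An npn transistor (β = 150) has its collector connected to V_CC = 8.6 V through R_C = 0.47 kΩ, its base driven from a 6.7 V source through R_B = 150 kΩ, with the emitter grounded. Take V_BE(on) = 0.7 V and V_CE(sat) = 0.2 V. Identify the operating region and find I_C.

Assume active. Base-emitter loop: I_B = (V_BB − V_BE)/R_B = (6.7 − 0.7)/150 = 0.04 mA.
I_C = β·I_B = 150×0.04 = 6 mA.
V_CE = V_CC − I_C·R_C = 8.6 − 6×0.47 = 5.78 V > V_CE(sat), so the active-region assumption holds.

active; I_C ≈ 6 mA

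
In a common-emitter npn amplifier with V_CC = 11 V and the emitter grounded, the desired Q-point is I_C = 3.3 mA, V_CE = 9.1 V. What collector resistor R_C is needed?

Collector loop: V_CC = I_C·R_C + V_CE.
R_C = (V_CC − V_CE)/I_C = (11 − 9.1)/3.3 = 0.576 kΩ.

R_C ≈ 0.58 kΩ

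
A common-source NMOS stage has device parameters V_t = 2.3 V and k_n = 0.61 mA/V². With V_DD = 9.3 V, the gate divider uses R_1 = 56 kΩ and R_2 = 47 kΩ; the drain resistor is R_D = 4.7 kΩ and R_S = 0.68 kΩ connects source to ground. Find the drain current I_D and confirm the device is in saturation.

I_D ≈ 0.67 mA

V_G = V_DD·R_2/(R_1+R_2) = 9.3×47/103 = 4.24 V.
Assume saturation: I_D = (k_n/2)(V_GS − V_t)² with V_GS = V_G − I_D·R_S = 4.24 − 0.68·I_D.
Substituting gives 0.141·I_D² − 1.81·I_D + 1.15 = 0, with roots I_D = 0.673 or 12.1 mA.
The root I_D = 12.1 mA gives V_GS = -4.01 V ≤ V_t, so take I_D = 0.673 mA.
Then V_GS = 3.79 V and V_DS = V_DD − I_D(R_D+R_S) = 9.3 − 0.673×5.38 = 5.68 V.
Saturation requires V_DS ≥ V_GS − V_t = 1.49 V; 5.68 ≥ 1.49 ✓.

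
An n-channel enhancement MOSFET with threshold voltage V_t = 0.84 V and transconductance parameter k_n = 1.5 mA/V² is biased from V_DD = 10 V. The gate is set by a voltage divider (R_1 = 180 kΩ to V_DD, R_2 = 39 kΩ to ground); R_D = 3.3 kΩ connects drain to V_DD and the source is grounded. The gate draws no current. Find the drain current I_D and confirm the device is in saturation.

V_G = V_DD·R_2/(R_1+R_2) = 10×39/219 = 1.78 V. With the source grounded, V_GS = V_G = 1.78 V.
Assume saturation: I_D = (k_n/2)(V_GS − V_t)² = (1.5/2)×(1.78 − 0.84)² = 0.75×0.941² = 0.664 mA.
V_DS = V_DD − I_D·R_D = 10 − 0.664×3.3 = 7.81 V.
Saturation requires V_DS ≥ V_GS − V_t = 0.941 V; 7.81 ≥ 0.941 ✓.

I_D ≈ 0.66 mA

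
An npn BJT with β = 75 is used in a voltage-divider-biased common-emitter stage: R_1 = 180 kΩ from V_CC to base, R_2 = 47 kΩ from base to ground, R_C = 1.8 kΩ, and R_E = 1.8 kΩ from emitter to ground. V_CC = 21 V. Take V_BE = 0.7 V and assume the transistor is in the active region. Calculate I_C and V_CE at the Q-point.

Thevenize the base divider: V_Th = V_CC·R_2/(R_1+R_2) = 21×47/227 = 4.35 V, R_Th = R_1‖R_2 = 37.3 kΩ.
Base-emitter loop: V_Th = I_B·R_Th + V_BE + (β+1)I_B·R_E, so I_B = (4.35 − 0.7) / (37.3 + 76×1.8) = 0.021 mA.
I_C = β·I_B = 75×0.021 = 1.57 mA, and I_E = (β+1)I_B = 1.59 mA.
V_CE = V_CC − I_C·R_C − I_E·R_E = 21 − 1.57×1.8 − 1.59×1.8 = 15.3 V.
V_CE = 15.3 V > 0.2 V confirms active-region operation.

I_C ≈ 1.6 mA, V_CE ≈ 15 V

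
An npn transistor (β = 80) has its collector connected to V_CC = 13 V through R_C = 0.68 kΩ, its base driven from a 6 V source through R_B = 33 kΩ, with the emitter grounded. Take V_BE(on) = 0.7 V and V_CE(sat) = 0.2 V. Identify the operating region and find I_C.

active; I_C ≈ 13 mA

Assume active. Base-emitter loop: I_B = (V_BB − V_BE)/R_B = (6 − 0.7)/33 = 0.161 mA.
I_C = β·I_B = 80×0.161 = 12.8 mA.
V_CE = V_CC − I_C·R_C = 13 − 12.8×0.68 = 4.26 V > V_CE(sat), so the active-region assumption holds.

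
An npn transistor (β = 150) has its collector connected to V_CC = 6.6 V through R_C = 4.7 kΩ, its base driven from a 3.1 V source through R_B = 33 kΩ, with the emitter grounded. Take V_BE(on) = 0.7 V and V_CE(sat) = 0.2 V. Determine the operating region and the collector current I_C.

Assume active: I_B = (3.1 − 0.7)/33 = 0.0727 mA, giving I_C = β·I_B = 10.9 mA.
But then V_CE = 6.6 − 10.9×4.7 = -44.7 V < V_CE(sat) = 0.2 V — impossible in the active region.
So the transistor is saturated. With V_CE = 0.2 V, I_C = (V_CC − 0.2)/R_C = 6.4/4.7 = 1.36 mA.
Check: β·I_B = 10.9 mA > I_C = 1.36 mA, confirming saturation.

saturation; I_C ≈ 1.4 mA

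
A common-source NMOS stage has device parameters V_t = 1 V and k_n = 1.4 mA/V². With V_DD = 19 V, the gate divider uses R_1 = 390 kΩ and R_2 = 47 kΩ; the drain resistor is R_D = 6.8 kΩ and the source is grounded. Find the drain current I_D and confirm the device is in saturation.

V_G = V_DD·R_2/(R_1+R_2) = 19×47/437 = 2.04 V. With the source grounded, V_GS = V_G = 2.04 V.
Assume saturation: I_D = (k_n/2)(V_GS − V_t)² = (1.4/2)×(2.04 − 1)² = 0.7×1.04² = 0.762 mA.
V_DS = V_DD − I_D·R_D = 19 − 0.762×6.8 = 13.8 V.
Saturation requires V_DS ≥ V_GS − V_t = 1.04 V; 13.8 ≥ 1.04 ✓.

I_D ≈ 0.76 mA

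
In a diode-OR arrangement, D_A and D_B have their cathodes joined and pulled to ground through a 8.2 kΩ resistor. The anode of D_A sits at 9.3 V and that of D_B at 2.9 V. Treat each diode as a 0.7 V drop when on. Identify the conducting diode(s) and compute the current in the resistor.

Assume both conduct. Then node N would need to be at both 9.3−0.7 = 8.6 V and 2.9−0.7 = 2.2 V, which is impossible.
Assume only D_A conducts: V_N = 9.3 − 0.7 = 8.6 V, so I_R = 8.6/8.2 = 1.05 mA.
Check D_B: its anode-to-cathode voltage is 2.9 − 8.6 = -5.7 V < 0.7 V, so it is off. The assumption is consistent.

Only D_A conducts; I_R ≈ 1 mA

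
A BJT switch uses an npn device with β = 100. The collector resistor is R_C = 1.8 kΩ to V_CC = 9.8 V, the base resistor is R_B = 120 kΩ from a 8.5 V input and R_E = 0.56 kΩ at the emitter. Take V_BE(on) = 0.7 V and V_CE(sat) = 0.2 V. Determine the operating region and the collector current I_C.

saturation; I_C ≈ 4.1 mA

Assume active: I_B = (8.5 − 0.7)/(120 + 101×0.56) = 0.0442 mA, I_C = β·I_B = 4.42 mA.
Then V_CE = 9.8 − 4.42×1.8 − 4.46×0.56 = -0.651 V < 0.2 V — the active assumption fails.
Re-solve with V_CE = 0.2 V. KCL at the emitter: V_E/R_E = (V_BB−0.7−V_E)/R_B + (V_CC−0.2−V_E)/R_C, giving V_E = 2.3 V.
I_C = (V_CC − 0.2 − V_E)/R_C = (9.6 − 2.3)/1.8 = 4.06 mA.
Check: I_B = (7.8 − 2.3)/120 = 0.0459 mA, and β·I_B = 4.59 mA > I_C, confirming saturation.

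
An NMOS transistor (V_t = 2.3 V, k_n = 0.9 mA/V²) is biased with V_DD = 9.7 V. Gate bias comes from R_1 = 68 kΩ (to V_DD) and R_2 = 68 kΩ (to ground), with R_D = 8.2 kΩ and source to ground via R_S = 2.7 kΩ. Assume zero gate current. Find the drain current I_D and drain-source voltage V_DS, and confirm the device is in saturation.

I_D ≈ 0.54 mA, V_DS ≈ 3.8 V

V_G = V_DD·R_2/(R_1+R_2) = 9.7×68/136 = 4.85 V.
Assume saturation: I_D = (k_n/2)(V_GS − V_t)² with V_GS = V_G − I_D·R_S = 4.85 − 2.7·I_D.
Substituting gives 3.28·I_D² − 7.2·I_D + 2.93 = 0, with roots I_D = 0.539 or 1.65 mA.
The root I_D = 1.65 mA gives V_GS = 0.382 V ≤ V_t, so take I_D = 0.539 mA.
Then V_GS = 3.39 V and V_DS = V_DD − I_D(R_D+R_S) = 9.7 − 0.539×10.9 = 3.82 V.
Saturation requires V_DS ≥ V_GS − V_t = 1.09 V; 3.82 ≥ 1.09 ✓.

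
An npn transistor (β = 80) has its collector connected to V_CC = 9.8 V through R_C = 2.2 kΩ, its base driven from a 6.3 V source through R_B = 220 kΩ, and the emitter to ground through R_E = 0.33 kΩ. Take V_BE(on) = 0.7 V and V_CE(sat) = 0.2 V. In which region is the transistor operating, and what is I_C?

Assume active. Base-emitter loop: I_B = (V_BB − V_BE)/(R_B + (β+1)R_E) = (6.3 − 0.7)/(220 + 81×0.33) = 0.0227 mA.
I_C = β·I_B = 80×0.0227 = 1.82 mA.
V_CE = V_CC − I_C·R_C − I_E·R_E = 9.8 − 1.82×2.2 − 1.84×0.33 = 5.2 V > V_CE(sat), so the active-region assumption holds.

active; I_C ≈ 1.8 mA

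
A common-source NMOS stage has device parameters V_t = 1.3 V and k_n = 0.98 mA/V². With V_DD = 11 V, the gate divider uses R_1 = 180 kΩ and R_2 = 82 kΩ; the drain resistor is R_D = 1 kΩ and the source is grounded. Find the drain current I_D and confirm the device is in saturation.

I_D ≈ 2.2 mA

V_G = V_DD·R_2/(R_1+R_2) = 11×82/262 = 3.44 V. With the source grounded, V_GS = V_G = 3.44 V.
Assume saturation: I_D = (k_n/2)(V_GS − V_t)² = (0.98/2)×(3.44 − 1.3)² = 0.49×2.14² = 2.25 mA.
V_DS = V_DD − I_D·R_D = 11 − 2.25×1 = 8.75 V.
Saturation requires V_DS ≥ V_GS − V_t = 2.14 V; 8.75 ≥ 2.14 ✓.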